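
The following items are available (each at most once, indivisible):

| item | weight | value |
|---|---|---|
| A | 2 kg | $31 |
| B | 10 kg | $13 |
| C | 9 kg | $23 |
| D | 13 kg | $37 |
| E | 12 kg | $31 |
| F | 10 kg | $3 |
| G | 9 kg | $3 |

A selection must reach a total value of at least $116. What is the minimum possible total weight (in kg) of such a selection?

36

Subsets with value ≥ 116, sorted by total weight:
- A+C+D+E: weight 36, value 122
- A+C+D+E+G: weight 45, value 125
Minimum weight: 36 kg.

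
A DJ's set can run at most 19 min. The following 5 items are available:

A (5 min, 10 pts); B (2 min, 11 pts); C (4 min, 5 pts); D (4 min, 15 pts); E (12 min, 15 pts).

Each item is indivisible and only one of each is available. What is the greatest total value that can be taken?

41 pts

Check high-value combinations within 19 min:
- A+B+C+D: duration 5+2+4+4=15, value 10+11+5+15=41
- B+D+E: duration 2+4+12=18, value 11+15+15=41
- A+B+D: duration 5+2+4=11, value 10+11+15=36
Best: 41 pts.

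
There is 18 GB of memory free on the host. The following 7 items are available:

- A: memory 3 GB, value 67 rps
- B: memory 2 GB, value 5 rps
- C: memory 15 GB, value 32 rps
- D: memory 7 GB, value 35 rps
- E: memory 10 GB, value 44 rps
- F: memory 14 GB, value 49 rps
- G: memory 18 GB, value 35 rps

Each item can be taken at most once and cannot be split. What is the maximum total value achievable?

116 rps

Check high-value combinations within 18 GB:
- A+B+E: memory 3+2+10=15, value 67+5+44=116
- A+F: memory 3+14=17, value 67+49=116
- A+E: memory 3+10=13, value 67+44=111
- A+B+D: memory 3+2+7=12, value 67+5+35=107
Best: 116 rps.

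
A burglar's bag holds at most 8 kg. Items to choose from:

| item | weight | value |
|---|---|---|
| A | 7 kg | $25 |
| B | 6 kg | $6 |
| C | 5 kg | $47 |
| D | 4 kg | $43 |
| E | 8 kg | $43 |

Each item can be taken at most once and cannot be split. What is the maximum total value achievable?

$47

This is a 0/1 knapsack; check combinations near the capacity.
- C: weight 5, value 47
- D: weight 4, value 43
- E: weight 8, value 43
- A: weight 7, value 25
Best: $47.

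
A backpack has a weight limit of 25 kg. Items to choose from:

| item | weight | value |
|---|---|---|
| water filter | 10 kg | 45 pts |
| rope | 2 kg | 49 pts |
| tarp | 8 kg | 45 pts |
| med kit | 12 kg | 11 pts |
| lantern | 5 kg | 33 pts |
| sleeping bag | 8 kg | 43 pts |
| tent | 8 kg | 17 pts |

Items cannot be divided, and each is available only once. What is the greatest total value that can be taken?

172 pts

Check high-value combinations within 25 kg:
- water filter+rope+tarp+lantern: weight 10+2+8+5=25, value 45+49+45+33=172
- rope+tarp+lantern+sleeping bag: weight 2+8+5+8=23, value 49+45+33+43=170
- water filter+rope+lantern+sleeping bag: weight 10+2+5+8=25, value 45+49+33+43=170
Best: 172 pts.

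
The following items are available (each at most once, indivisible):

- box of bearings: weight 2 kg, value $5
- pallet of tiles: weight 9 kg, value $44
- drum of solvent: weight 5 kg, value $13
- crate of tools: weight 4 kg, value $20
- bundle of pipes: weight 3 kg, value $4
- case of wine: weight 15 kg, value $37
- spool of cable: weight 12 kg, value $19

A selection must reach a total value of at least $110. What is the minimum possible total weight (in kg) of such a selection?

Subsets with value ≥ 110, sorted by total weight:
- pallet of tiles+drum of solvent+crate of tools+case of wine: weight 33, value 114
- box of bearings+pallet of tiles+crate of tools+bundle of pipes+case of wine: weight 33, value 110
- box of bearings+pallet of tiles+drum of solvent+crate of tools+case of wine: weight 35, value 119
Minimum weight: 33 kg.

33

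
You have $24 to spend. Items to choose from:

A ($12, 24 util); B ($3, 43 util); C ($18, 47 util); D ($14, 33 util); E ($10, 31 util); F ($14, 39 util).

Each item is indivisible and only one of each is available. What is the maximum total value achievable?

90 util

Check high-value combinations within $24:
- B+C: cost 3+18=21, value 43+47=90
- B+F: cost 3+14=17, value 43+39=82
- B+D: cost 3+14=17, value 43+33=76
Best: 90 util.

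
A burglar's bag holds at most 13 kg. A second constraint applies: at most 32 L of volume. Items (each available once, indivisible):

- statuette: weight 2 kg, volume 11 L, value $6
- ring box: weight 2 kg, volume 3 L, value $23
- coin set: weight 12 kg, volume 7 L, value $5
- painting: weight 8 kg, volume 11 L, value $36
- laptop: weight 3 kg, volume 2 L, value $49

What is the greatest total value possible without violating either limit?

Feasible sets respecting both limits:
- ring box+painting+laptop: weight 13, volume 16, value 108
- statuette+painting+laptop: weight 13, volume 24, value 91
- painting+laptop: weight 11, volume 13, value 85
Best: $108.

$108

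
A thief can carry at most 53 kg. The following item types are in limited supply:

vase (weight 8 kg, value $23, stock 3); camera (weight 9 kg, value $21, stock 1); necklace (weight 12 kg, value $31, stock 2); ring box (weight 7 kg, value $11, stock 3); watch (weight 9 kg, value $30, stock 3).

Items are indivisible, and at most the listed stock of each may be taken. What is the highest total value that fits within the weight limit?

$159

Top feasible selections:
- 3×vase + 3×watch: weight 51, value 159
- 2×vase + 1×camera + 3×watch: weight 52, value 157
- 2×necklace + 3×watch: weight 51, value 152
- 3×vase + 1×camera + 2×watch: weight 51, value 150
Best: $159.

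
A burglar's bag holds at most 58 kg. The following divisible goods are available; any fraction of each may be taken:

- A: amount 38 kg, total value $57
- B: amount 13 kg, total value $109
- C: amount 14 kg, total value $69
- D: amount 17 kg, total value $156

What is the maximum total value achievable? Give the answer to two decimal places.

355.00

Take in order of value per unit:
- D (156/17 per unit): all 17 → value 156, running total 156.00
- B (109/13 per unit): all 13 → value 109, running total 265.00
- C (69/14 per unit): all 14 → value 69, running total 334.00
- A (57/38 per unit): 14 of 38 → value 14×57/38 = 21.0000, running total 355.00
Total 355.00.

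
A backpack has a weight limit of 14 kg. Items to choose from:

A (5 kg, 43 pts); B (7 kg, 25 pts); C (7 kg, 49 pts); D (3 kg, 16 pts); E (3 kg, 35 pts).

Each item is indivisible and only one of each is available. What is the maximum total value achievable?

Check high-value combinations within 14 kg:
- C+D+E: weight 7+3+3=13, value 49+16+35=100
- A+D+E: weight 5+3+3=11, value 43+16+35=94
- A+C: weight 5+7=12, value 43+49=92
- C+E: weight 7+3=10, value 49+35=84
- A+E: weight 5+3=8, value 43+35=78
Best: 100 pts.

100 pts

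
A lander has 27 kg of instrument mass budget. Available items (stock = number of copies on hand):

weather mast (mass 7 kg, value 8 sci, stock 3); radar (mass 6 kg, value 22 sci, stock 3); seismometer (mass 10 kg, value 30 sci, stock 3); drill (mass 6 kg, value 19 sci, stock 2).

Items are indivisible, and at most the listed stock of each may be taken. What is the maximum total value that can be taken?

85 sci

Best selections within mass 27 and stock limits:
- 3×radar + 1×drill: mass 24, value 85
- 2×radar + 2×drill: mass 24, value 82
- 1×radar + 2×seismometer: mass 26, value 82
- 2×seismometer + 1×drill: mass 26, value 79
Best: 85 sci.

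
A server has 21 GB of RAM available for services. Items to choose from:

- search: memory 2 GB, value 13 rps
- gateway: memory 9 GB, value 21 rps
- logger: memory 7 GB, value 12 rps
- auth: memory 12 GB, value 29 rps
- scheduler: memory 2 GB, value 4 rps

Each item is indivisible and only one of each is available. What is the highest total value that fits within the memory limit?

54 rps

This is a 0/1 knapsack; check combinations near the capacity.
- search+logger+auth: memory 2+7+12=21, value 13+12+29=54
- search+gateway+logger+scheduler: memory 2+9+7+2=20, value 13+21+12+4=50
- gateway+auth: memory 9+12=21, value 21+29=50
- search+auth+scheduler: memory 2+12+2=16, value 13+29+4=46
- search+gateway+logger: memory 2+9+7=18, value 13+21+12=46
Best: 54 rps.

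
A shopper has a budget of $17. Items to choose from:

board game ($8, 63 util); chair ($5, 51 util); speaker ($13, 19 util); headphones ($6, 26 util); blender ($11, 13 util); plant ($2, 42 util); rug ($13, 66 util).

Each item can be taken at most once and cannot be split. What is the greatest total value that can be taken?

156 util

Check high-value combinations within $17:
- board game+chair+plant: cost 8+5+2=15, value 63+51+42=156
- board game+headphones+plant: cost 8+6+2=16, value 63+26+42=131
- chair+headphones+plant: cost 5+6+2=13, value 51+26+42=119
- board game+chair: cost 8+5=13, value 63+51=114
- plant+rug: cost 2+13=15, value 42+66=108
Best: 156 util.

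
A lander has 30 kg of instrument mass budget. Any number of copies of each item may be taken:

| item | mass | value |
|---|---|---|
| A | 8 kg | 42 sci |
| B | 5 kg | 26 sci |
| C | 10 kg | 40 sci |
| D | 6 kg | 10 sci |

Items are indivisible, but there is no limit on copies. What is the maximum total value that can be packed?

156 sci

Best value-per-unit is A at 42/8; filling with it alone gives 3×42 = 126.
Optimal mix: 6×B → mass 30, value 156.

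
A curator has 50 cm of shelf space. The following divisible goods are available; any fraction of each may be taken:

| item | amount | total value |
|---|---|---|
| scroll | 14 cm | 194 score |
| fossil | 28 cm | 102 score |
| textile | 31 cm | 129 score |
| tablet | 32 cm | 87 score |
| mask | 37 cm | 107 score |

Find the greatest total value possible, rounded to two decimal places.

Take in order of value per unit:
- scroll (194/14 per unit): all 14 → value 194, running total 194.00
- textile (129/31 per unit): all 31 → value 129, running total 323.00
- fossil (102/28 per unit): 5 of 28 → value 5×102/28 = 18.2143, running total 341.21
Total 341.21.

341.21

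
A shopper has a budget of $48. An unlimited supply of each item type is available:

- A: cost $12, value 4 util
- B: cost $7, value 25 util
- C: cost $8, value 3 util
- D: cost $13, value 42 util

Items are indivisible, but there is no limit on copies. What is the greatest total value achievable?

167 util

Best value-per-unit is B at 25/7; filling with it alone gives 6×25 = 150.
Optimal mix: 5×B + 1×D → cost 48, value 167.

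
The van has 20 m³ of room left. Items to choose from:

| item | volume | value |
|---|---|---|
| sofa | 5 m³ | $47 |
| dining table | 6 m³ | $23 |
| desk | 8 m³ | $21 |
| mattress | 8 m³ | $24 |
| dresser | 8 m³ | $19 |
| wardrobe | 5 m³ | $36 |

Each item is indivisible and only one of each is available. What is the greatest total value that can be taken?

$107

This is a 0/1 knapsack; check combinations near the capacity.
- sofa+mattress+wardrobe: volume 5+8+5=18, value 47+24+36=107
- sofa+dining table+wardrobe: volume 5+6+5=16, value 47+23+36=106
- sofa+desk+wardrobe: volume 5+8+5=18, value 47+21+36=104
- sofa+dresser+wardrobe: volume 5+8+5=18, value 47+19+36=102
Best: $107.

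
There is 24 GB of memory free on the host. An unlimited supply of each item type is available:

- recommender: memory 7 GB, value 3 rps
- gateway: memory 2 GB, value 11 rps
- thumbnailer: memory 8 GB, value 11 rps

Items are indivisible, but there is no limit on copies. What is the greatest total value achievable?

Best value-per-unit is gateway at 11/2, and filling with it alone uses memory 12×2=24. No mix of the others beats 12×11 = 132.

132 rps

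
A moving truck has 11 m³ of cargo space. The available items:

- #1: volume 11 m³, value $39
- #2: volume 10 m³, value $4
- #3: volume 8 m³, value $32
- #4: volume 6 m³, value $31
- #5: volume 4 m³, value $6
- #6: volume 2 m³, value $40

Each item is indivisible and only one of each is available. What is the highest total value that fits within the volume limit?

Check high-value combinations within 11 m³:
- #3+#6: volume 8+2=10, value 32+40=72
- #4+#6: volume 6+2=8, value 31+40=71
- #5+#6: volume 4+2=6, value 6+40=46
Best: $72.

$72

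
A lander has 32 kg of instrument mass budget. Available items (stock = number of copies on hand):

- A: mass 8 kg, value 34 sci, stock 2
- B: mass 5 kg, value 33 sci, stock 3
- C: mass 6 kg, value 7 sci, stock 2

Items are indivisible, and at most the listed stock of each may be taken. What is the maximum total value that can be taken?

167 sci

Top feasible selections:
- 2×A + 3×B: mass 31, value 167
- 2×A + 2×B + 1×C: mass 32, value 141
Best: 167 sci.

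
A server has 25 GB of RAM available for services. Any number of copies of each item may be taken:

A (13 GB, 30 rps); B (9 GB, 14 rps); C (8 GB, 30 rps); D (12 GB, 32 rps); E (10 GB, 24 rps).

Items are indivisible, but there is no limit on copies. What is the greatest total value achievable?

Best value-per-unit is C at 30/8, and filling with it alone uses memory 3×8=24. No mix of the others beats 3×30 = 90.

90 rps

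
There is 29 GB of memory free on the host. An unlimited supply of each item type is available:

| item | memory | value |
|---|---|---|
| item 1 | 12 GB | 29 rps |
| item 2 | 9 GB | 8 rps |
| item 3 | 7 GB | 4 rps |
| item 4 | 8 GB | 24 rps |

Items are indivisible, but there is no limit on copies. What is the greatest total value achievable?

77 rps

Best value-per-unit is item 4 at 24/8; filling with it alone gives 3×24 = 72.
Optimal mix: 1×item 1 + 2×item 4 → memory 28, value 77.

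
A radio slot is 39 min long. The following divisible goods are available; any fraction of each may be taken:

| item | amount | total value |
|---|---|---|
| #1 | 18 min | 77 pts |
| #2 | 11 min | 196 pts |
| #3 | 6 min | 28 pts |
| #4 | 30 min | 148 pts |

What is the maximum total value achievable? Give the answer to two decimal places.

Take in order of value per unit:
- #2 (196/11 per unit): all 11 → value 196, running total 196.00
- #4 (148/30 per unit): 28 of 30 → value 28×148/30 = 138.1333, running total 334.13
Total 334.13.

334.13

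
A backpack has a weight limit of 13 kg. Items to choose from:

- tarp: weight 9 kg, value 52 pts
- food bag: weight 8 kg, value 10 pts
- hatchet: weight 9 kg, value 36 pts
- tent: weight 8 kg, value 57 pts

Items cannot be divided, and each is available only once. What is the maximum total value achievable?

57 pts

Check high-value combinations within 13 kg:
- tent: weight 8, value 57
- tarp: weight 9, value 52
- hatchet: weight 9, value 36
Best: 57 pts.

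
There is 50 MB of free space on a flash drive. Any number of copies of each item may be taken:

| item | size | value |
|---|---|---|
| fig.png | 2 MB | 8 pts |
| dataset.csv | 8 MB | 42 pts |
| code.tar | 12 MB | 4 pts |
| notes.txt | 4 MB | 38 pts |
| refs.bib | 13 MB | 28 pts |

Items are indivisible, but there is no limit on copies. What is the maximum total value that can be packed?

Best value-per-unit is notes.txt at 38/4; filling with it alone gives 12×38 = 456.
Optimal mix: 1×fig.png + 12×notes.txt → size 50, value 464.

464 pts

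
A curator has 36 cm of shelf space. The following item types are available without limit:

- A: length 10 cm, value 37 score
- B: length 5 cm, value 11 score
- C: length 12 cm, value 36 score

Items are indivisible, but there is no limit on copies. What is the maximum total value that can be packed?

122 score

Best value-per-unit is A at 37/10; filling with it alone gives 3×37 = 111.
Optimal mix: 3×A + 1×B → length 35, value 122.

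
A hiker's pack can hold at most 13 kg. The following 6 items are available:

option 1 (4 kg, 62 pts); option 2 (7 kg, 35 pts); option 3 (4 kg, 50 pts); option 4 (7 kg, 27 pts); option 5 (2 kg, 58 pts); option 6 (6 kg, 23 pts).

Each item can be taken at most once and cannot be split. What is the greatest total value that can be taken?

Check high-value combinations within 13 kg:
- option 1+option 3+option 5: weight 4+4+2=10, value 62+50+58=170
- option 1+option 2+option 5: weight 4+7+2=13, value 62+35+58=155
- option 1+option 4+option 5: weight 4+7+2=13, value 62+27+58=147
- option 1+option 5+option 6: weight 4+2+6=12, value 62+58+23=143
Best: 170 pts.

170 pts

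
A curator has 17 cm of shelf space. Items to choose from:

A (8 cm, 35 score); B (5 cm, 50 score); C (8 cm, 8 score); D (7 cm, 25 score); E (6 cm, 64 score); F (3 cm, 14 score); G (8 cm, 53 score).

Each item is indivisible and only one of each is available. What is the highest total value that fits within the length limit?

This is a 0/1 knapsack; check combinations near the capacity.
- E+F+G: length 6+3+8=17, value 64+14+53=131
- B+E+F: length 5+6+3=14, value 50+64+14=128
- E+G: length 6+8=14, value 64+53=117
- B+F+G: length 5+3+8=16, value 50+14+53=117
Best: 131 score.

131 score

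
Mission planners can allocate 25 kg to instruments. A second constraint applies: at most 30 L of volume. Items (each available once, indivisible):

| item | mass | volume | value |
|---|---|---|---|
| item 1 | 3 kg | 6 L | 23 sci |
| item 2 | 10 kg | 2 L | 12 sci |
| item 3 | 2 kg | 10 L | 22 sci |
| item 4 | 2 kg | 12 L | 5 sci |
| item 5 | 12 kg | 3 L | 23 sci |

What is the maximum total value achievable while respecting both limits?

Feasible sets respecting both limits:
- item 1+item 3+item 5: mass 17, volume 19, value 68
- item 1+item 2+item 3+item 4: mass 17, volume 30, value 62
- item 1+item 2+item 5: mass 25, volume 11, value 58
Best: 68 sci.

68 sci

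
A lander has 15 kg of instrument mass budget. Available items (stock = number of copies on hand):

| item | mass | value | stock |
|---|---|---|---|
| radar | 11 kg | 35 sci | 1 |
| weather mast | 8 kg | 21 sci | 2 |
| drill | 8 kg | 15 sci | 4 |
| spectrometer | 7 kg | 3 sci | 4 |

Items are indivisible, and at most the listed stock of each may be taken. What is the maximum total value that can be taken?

Top feasible selections:
- 1×radar: mass 11, value 35
- 1×weather mast + 1×spectrometer: mass 15, value 24
- 1×weather mast: mass 8, value 21
- 1×drill + 1×spectrometer: mass 15, value 18
Best: 35 sci.

35 sci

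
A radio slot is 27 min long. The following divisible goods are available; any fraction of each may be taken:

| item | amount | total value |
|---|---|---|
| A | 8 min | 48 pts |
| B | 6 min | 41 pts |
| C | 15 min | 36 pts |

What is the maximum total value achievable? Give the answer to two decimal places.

Take in order of value per unit:
- B (41/6 per unit): all 6 → value 41, running total 41.00
- A (48/8 per unit): all 8 → value 48, running total 89.00
- C (36/15 per unit): 13 of 15 → value 13×36/15 = 31.2000, running total 120.20
Total 120.20.

120.20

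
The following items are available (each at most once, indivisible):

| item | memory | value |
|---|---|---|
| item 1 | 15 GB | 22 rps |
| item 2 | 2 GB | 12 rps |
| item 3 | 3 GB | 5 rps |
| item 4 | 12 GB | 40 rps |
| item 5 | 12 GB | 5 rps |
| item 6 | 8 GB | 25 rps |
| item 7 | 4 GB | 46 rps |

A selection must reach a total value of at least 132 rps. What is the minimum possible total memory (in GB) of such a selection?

Subsets with value ≥ 132, sorted by total memory:
- item 1+item 4+item 6+item 7: memory 39, value 133
- item 1+item 2+item 4+item 6+item 7: memory 41, value 145
- item 2+item 3+item 4+item 5+item 6+item 7: memory 41, value 133
- item 1+item 3+item 4+item 6+item 7: memory 42, value 138
Minimum memory: 39 GB.

39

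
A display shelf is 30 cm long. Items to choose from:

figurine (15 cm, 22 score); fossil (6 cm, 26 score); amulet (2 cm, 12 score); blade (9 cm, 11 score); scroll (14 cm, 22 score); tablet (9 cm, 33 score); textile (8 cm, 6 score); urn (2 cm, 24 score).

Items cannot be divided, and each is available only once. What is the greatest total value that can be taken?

106 score

Check high-value combinations within 30 cm:
- fossil+amulet+blade+tablet+urn: length 6+2+9+9+2=28, value 26+12+11+33+24=106
- fossil+amulet+tablet+textile+urn: length 6+2+9+8+2=27, value 26+12+33+6+24=101
- fossil+amulet+tablet+urn: length 6+2+9+2=19, value 26+12+33+24=95
Best: 106 score.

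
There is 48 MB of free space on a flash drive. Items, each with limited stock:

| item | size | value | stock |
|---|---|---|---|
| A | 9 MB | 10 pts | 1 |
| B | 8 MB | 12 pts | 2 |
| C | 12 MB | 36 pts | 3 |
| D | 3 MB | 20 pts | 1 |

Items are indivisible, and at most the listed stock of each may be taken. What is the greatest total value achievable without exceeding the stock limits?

Best selections within size 48 and stock limits:
- 1×B + 3×C + 1×D: size 47, value 140
- 1×A + 3×C + 1×D: size 48, value 138
- 3×C + 1×D: size 39, value 128
Best: 140 pts.

140 pts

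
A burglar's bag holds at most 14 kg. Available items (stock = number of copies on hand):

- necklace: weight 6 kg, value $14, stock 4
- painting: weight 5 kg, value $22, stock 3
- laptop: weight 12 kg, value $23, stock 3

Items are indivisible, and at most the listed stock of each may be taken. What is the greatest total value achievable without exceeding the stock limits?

Best selections within weight 14 and stock limits:
- 2×painting: weight 10, value 44
- 1×necklace + 1×painting: weight 11, value 36
Best: $44.

$44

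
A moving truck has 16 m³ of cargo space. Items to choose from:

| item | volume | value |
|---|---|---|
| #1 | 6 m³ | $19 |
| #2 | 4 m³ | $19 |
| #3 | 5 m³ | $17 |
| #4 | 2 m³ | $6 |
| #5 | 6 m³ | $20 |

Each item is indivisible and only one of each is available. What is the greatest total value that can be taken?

$58

This is a 0/1 knapsack; check combinations near the capacity.
- #1+#2+#5: volume 6+4+6=16, value 19+19+20=58
- #2+#3+#5: volume 4+5+6=15, value 19+17+20=56
- #1+#2+#3: volume 6+4+5=15, value 19+19+17=55
Best: $58.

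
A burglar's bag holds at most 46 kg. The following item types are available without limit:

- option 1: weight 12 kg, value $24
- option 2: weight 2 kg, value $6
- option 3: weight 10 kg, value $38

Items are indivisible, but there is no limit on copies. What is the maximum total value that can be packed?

Best value-per-unit is option 3 at 38/10; filling with it alone gives 4×38 = 152.
Optimal mix: 3×option 2 + 4×option 3 → weight 46, value 170.

$170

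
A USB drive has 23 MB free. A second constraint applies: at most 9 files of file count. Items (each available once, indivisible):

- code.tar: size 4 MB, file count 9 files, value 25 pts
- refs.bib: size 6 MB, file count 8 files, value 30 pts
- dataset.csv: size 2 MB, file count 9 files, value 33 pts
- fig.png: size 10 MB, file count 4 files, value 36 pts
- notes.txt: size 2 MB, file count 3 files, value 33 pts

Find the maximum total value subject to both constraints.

69 pts

Feasible sets respecting both limits:
- fig.png+notes.txt: size 12, file count 7, value 69
- fig.png: size 10, file count 4, value 36
- dataset.csv: size 2, file count 9, value 33
Best: 69 pts.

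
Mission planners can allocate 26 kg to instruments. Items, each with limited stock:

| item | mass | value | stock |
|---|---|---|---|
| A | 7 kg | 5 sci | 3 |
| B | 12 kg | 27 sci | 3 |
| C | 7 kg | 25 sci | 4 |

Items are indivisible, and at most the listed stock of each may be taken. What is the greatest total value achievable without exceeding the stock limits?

77 sci

Top feasible selections:
- 1×B + 2×C: mass 26, value 77
- 3×C: mass 21, value 75
Best: 77 sci.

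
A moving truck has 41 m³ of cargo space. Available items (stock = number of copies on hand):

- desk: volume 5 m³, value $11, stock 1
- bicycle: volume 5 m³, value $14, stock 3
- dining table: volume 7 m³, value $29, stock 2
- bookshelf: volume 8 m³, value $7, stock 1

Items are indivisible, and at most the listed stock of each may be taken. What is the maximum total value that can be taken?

$111

Top feasible selections:
- 1×desk + 3×bicycle + 2×dining table: volume 34, value 111
- 3×bicycle + 2×dining table + 1×bookshelf: volume 37, value 107
- 1×desk + 2×bicycle + 2×dining table + 1×bookshelf: volume 37, value 104
Best: $111.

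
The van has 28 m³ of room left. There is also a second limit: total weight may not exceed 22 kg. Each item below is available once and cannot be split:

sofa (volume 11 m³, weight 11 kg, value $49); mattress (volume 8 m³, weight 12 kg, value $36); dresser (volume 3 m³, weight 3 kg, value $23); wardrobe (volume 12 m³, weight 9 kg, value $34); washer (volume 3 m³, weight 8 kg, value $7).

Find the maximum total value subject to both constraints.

Feasible sets respecting both limits:
- sofa+wardrobe: volume 23, weight 20, value 83
- sofa+dresser+washer: volume 17, weight 22, value 79
- sofa+dresser: volume 14, weight 14, value 72
- mattress+wardrobe: volume 20, weight 21, value 70
Best: $83.

$83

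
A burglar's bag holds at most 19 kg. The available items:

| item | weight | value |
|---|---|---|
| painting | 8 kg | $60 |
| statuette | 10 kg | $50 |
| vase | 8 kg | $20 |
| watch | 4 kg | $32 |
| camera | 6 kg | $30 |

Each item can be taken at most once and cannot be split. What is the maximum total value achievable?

$122

Check high-value combinations within 19 kg:
- painting+watch+camera: weight 8+4+6=18, value 60+32+30=122
- painting+statuette: weight 8+10=18, value 60+50=110
- painting+watch: weight 8+4=12, value 60+32=92
- painting+camera: weight 8+6=14, value 60+30=90
- statuette+watch: weight 10+4=14, value 50+32=82
Best: $122.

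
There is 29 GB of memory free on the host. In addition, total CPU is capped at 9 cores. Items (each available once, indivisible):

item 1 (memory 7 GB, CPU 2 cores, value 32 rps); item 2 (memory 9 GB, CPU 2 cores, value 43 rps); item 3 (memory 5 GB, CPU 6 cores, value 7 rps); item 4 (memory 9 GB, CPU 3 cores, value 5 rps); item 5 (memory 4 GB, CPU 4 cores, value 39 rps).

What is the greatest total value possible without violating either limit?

Feasible sets respecting both limits:
- item 1+item 2+item 5: memory 20, CPU 8, value 114
- item 2+item 4+item 5: memory 22, CPU 9, value 87
- item 2+item 5: memory 13, CPU 6, value 82
- item 1+item 2+item 4: memory 25, CPU 7, value 80
Best: 114 rps.

114 rps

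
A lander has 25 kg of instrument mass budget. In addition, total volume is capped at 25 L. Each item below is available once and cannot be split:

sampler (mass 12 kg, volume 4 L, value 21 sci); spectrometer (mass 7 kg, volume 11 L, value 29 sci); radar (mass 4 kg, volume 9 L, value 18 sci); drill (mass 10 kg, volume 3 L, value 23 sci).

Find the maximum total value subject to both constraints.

Feasible sets respecting both limits:
- spectrometer+radar+drill: mass 21, volume 23, value 70
- sampler+spectrometer+radar: mass 23, volume 24, value 68
- spectrometer+drill: mass 17, volume 14, value 52
- sampler+spectrometer: mass 19, volume 15, value 50
Best: 70 sci.

70 sci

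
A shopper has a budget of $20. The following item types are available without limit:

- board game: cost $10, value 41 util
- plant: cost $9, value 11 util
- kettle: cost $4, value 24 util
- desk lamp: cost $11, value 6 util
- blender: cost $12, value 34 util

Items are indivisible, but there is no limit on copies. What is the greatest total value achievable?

Best value-per-unit is kettle at 24/4, and filling with it alone uses cost 5×4=20. No mix of the others beats 5×24 = 120.

120 util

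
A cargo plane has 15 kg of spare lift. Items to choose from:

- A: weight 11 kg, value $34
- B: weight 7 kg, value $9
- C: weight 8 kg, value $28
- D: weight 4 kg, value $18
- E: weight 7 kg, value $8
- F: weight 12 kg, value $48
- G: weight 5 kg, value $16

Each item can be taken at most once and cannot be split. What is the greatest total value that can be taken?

This is a 0/1 knapsack; check combinations near the capacity.
- A+D: weight 11+4=15, value 34+18=52
- F: weight 12, value 48
- C+D: weight 8+4=12, value 28+18=46
- C+G: weight 8+5=13, value 28+16=44
- B+C: weight 7+8=15, value 9+28=37
Best: $52.

$52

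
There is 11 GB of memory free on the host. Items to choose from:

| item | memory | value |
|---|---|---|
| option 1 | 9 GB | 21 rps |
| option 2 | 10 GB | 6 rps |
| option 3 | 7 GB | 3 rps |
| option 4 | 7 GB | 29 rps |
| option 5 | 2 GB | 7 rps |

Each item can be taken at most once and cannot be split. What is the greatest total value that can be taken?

36 rps

This is a 0/1 knapsack; check combinations near the capacity.
- option 4+option 5: memory 7+2=9, value 29+7=36
- option 4: memory 7, value 29
- option 1+option 5: memory 9+2=11, value 21+7=28
- option 1: memory 9, value 21
Best: 36 rps.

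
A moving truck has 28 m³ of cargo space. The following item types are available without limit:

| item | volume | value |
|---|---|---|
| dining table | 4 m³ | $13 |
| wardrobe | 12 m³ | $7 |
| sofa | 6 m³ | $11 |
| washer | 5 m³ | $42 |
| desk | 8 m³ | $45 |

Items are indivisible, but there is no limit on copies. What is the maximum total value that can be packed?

Best value-per-unit is washer at 42/5; filling with it alone gives 5×42 = 210.
Optimal mix: 4×washer + 1×desk → volume 28, value 213.

$213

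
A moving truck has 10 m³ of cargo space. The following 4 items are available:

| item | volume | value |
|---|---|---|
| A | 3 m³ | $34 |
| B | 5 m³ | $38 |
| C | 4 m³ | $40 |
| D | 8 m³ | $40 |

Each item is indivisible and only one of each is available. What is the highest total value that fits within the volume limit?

$78

Check high-value combinations within 10 m³:
- B+C: volume 5+4=9, value 38+40=78
- A+C: volume 3+4=7, value 34+40=74
- A+B: volume 3+5=8, value 34+38=72
- C: volume 4, value 40
- D: volume 8, value 40
Best: $78.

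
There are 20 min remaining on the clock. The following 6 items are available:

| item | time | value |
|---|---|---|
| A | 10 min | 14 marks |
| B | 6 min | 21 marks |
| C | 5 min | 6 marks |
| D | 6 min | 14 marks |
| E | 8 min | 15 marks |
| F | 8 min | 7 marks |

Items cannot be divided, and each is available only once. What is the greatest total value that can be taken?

50 marks

Check high-value combinations within 20 min:
- B+D+E: time 6+6+8=20, value 21+14+15=50
- B+C+E: time 6+5+8=19, value 21+6+15=42
- B+D+F: time 6+6+8=20, value 21+14+7=42
- B+C+D: time 6+5+6=17, value 21+6+14=41
Best: 50 marks.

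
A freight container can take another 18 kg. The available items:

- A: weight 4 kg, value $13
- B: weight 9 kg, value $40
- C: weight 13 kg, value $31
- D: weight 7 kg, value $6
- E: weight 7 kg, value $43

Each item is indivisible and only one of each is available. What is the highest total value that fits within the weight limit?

$83

This is a 0/1 knapsack; check combinations near the capacity.
- B+E: weight 9+7=16, value 40+43=83
- A+D+E: weight 4+7+7=18, value 13+6+43=62
- A+E: weight 4+7=11, value 13+43=56
- A+B: weight 4+9=13, value 13+40=53
- D+E: weight 7+7=14, value 6+43=49
Best: $83.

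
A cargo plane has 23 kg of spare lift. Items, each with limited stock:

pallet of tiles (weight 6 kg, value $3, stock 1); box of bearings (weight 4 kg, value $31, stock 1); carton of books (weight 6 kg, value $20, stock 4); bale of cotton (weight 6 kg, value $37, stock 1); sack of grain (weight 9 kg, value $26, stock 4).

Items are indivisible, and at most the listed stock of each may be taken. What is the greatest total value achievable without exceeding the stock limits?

Best selections within weight 23 and stock limits:
- 1×box of bearings + 2×carton of books + 1×bale of cotton: weight 22, value 108
- 1×box of bearings + 1×bale of cotton + 1×sack of grain: weight 19, value 94
- 1×box of bearings + 3×carton of books: weight 22, value 91
- 1×pallet of tiles + 1×box of bearings + 1×carton of books + 1×bale of cotton: weight 22, value 91
Best: $108.

$108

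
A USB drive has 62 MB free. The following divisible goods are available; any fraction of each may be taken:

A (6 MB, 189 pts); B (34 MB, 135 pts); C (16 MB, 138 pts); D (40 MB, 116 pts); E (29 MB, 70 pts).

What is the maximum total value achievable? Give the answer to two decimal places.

479.40

Take in order of value per unit:
- A (189/6 per unit): all 6 → value 189, running total 189.00
- C (138/16 per unit): all 16 → value 138, running total 327.00
- B (135/34 per unit): all 34 → value 135, running total 462.00
- D (116/40 per unit): 6 of 40 → value 6×116/40 = 17.4000, running total 479.40
Total 479.40.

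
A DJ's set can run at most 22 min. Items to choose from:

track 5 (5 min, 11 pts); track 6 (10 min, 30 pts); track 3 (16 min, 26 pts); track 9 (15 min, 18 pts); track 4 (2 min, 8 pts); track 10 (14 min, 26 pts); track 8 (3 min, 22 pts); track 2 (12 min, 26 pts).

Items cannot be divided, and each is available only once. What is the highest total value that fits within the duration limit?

Check high-value combinations within 22 min:
- track 5+track 6+track 4+track 8: duration 5+10+2+3=20, value 11+30+8+22=71
- track 5+track 4+track 8+track 2: duration 5+2+3+12=22, value 11+8+22+26=67
- track 5+track 6+track 8: duration 5+10+3=18, value 11+30+22=63
- track 6+track 4+track 8: duration 10+2+3=15, value 30+8+22=60
- track 5+track 8+track 2: duration 5+3+12=20, value 11+22+26=59
Best: 71 pts.

71 pts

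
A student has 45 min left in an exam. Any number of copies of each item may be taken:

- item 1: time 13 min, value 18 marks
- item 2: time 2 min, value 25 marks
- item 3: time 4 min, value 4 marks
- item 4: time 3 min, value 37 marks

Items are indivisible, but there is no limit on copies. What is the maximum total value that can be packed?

Best value-per-unit is item 2 at 25/2; filling with it alone gives 22×25 = 550.
Optimal mix: 21×item 2 + 1×item 4 → time 45, value 562.

562 marks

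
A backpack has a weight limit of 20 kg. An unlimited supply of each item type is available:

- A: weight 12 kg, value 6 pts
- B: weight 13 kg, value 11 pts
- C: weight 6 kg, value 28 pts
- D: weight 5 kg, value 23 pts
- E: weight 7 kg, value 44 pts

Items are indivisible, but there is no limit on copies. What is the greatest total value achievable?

Best value-per-unit is E at 44/7; filling with it alone gives 2×44 = 88.
Optimal mix: 1×C + 2×E → weight 20, value 116.

116 pts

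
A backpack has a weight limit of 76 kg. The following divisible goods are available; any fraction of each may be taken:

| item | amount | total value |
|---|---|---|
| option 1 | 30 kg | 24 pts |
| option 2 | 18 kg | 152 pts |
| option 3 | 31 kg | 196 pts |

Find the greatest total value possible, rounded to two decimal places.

Take in order of value per unit:
- option 2 (152/18 per unit): all 18 → value 152, running total 152.00
- option 3 (196/31 per unit): all 31 → value 196, running total 348.00
- option 1 (24/30 per unit): 27 of 30 → value 27×24/30 = 21.6000, running total 369.60
Total 369.60.

369.60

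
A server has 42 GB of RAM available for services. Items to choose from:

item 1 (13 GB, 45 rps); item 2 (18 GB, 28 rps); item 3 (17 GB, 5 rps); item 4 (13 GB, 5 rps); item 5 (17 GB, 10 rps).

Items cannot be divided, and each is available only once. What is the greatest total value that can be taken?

Check high-value combinations within 42 GB:
- item 1+item 2: memory 13+18=31, value 45+28=73
- item 1+item 5: memory 13+17=30, value 45+10=55
- item 1+item 4: memory 13+13=26, value 45+5=50
- item 1+item 3: memory 13+17=30, value 45+5=50
- item 1: memory 13, value 45
Best: 73 rps.

73 rps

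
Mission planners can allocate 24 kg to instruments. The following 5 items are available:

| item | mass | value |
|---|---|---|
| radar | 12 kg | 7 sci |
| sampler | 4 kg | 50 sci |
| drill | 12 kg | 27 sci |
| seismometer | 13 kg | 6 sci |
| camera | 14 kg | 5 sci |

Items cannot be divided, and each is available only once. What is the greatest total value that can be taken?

77 sci

Check high-value combinations within 24 kg:
- sampler+drill: mass 4+12=16, value 50+27=77
- radar+sampler: mass 12+4=16, value 7+50=57
- sampler+seismometer: mass 4+13=17, value 50+6=56
Best: 77 sci.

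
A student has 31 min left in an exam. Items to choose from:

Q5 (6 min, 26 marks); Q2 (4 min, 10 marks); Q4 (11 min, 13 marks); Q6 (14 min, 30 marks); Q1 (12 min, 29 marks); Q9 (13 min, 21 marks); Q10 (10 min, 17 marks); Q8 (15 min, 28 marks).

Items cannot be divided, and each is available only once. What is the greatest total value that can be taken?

Check high-value combinations within 31 min:
- Q5+Q1+Q9: time 6+12+13=31, value 26+29+21=76
- Q5+Q6+Q10: time 6+14+10=30, value 26+30+17=73
- Q5+Q1+Q10: time 6+12+10=28, value 26+29+17=72
Best: 76 marks.

76 marks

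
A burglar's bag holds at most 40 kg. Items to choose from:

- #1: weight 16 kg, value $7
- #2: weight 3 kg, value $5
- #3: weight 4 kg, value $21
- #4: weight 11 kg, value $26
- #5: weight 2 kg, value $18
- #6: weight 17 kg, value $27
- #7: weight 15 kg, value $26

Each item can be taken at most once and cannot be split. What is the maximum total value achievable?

$97

Check high-value combinations within 40 kg:
- #2+#3+#4+#5+#6: weight 3+4+11+2+17=37, value 5+21+26+18+27=97
- #2+#3+#4+#5+#7: weight 3+4+11+2+15=35, value 5+21+26+18+26=96
- #3+#4+#5+#6: weight 4+11+2+17=34, value 21+26+18+27=92
- #3+#5+#6+#7: weight 4+2+17+15=38, value 21+18+27+26=92
- #3+#4+#5+#7: weight 4+11+2+15=32, value 21+26+18+26=91
Best: $97.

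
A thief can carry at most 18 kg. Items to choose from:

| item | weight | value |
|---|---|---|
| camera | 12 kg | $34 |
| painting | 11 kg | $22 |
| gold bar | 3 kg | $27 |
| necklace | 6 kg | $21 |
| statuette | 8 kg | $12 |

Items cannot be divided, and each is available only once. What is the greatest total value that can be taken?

Check high-value combinations within 18 kg:
- camera+gold bar: weight 12+3=15, value 34+27=61
- gold bar+necklace+statuette: weight 3+6+8=17, value 27+21+12=60
- camera+necklace: weight 12+6=18, value 34+21=55
- painting+gold bar: weight 11+3=14, value 22+27=49
Best: $61.

$61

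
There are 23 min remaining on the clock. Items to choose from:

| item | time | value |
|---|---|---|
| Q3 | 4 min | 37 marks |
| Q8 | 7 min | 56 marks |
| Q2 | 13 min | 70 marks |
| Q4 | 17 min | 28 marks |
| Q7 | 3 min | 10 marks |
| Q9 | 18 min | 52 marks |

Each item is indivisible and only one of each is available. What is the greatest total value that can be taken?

136 marks

Check high-value combinations within 23 min:
- Q8+Q2+Q7: time 7+13+3=23, value 56+70+10=136
- Q8+Q2: time 7+13=20, value 56+70=126
- Q3+Q2+Q7: time 4+13+3=20, value 37+70+10=117
Best: 136 marks.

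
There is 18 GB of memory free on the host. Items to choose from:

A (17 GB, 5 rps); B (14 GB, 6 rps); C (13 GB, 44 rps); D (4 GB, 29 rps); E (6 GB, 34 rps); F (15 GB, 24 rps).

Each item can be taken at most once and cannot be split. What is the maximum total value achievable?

Check high-value combinations within 18 GB:
- C+D: memory 13+4=17, value 44+29=73
- D+E: memory 4+6=10, value 29+34=63
- C: memory 13, value 44
- B+D: memory 14+4=18, value 6+29=35
Best: 73 rps.

73 rps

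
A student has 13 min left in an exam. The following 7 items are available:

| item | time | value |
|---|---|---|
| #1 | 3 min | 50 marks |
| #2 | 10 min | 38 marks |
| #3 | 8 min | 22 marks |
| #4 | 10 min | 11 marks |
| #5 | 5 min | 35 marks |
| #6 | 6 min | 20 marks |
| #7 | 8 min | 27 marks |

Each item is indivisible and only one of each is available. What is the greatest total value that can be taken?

Check high-value combinations within 13 min:
- #1+#2: time 3+10=13, value 50+38=88
- #1+#5: time 3+5=8, value 50+35=85
- #1+#7: time 3+8=11, value 50+27=77
Best: 88 marks.

88 marks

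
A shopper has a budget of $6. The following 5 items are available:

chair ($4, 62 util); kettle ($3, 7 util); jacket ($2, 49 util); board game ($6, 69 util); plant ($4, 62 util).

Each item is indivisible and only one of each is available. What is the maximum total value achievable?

This is a 0/1 knapsack; check combinations near the capacity.
- chair+jacket: cost 4+2=6, value 62+49=111
- jacket+plant: cost 2+4=6, value 49+62=111
- board game: cost 6, value 69
- chair: cost 4, value 62
- plant: cost 4, value 62
Best: 111 util.

111 util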